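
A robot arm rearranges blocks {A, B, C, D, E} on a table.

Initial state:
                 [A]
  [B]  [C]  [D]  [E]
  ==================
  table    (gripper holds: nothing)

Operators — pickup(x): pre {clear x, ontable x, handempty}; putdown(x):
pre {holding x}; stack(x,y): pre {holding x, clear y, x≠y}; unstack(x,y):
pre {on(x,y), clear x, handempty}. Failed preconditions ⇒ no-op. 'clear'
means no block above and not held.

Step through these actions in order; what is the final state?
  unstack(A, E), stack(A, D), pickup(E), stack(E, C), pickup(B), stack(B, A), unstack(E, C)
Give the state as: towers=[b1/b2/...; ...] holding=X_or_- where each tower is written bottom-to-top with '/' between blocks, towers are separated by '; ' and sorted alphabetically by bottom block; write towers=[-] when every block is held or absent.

step 1 (unstack(A, E)): towers=[B; C; D; E] holding=A
step 2 (stack(A, D)): towers=[B; C; D/A; E] holding=-
step 3 (pickup(E)): towers=[B; C; D/A] holding=E
step 4 (stack(E, C)): towers=[B; C/E; D/A] holding=-
step 5 (pickup(B)): towers=[C/E; D/A] holding=B
step 6 (stack(B, A)): towers=[C/E; D/A/B] holding=-
step 7 (unstack(E, C)): towers=[C; D/A/B] holding=E

towers=[C; D/A/B] holding=E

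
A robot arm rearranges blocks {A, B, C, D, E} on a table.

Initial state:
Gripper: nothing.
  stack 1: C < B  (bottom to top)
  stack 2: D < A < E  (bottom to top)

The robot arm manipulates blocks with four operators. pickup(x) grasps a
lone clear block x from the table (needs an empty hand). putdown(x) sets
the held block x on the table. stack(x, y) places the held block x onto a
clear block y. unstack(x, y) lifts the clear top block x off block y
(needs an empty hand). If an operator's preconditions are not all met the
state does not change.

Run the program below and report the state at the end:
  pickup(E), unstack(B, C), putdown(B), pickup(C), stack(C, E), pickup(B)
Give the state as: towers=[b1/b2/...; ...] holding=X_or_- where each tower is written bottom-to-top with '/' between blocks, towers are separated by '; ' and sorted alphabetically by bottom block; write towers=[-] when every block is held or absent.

towers=[D/A/E/C] holding=B

step 1 (pickup(E)) [no-op]: towers=[C/B; D/A/E] holding=-
step 2 (unstack(B, C)): towers=[C; D/A/E] holding=B
step 3 (putdown(B)): towers=[B; C; D/A/E] holding=-
step 4 (pickup(C)): towers=[B; D/A/E] holding=C
step 5 (stack(C, E)): towers=[B; D/A/E/C] holding=-
step 6 (pickup(B)): towers=[D/A/E/C] holding=B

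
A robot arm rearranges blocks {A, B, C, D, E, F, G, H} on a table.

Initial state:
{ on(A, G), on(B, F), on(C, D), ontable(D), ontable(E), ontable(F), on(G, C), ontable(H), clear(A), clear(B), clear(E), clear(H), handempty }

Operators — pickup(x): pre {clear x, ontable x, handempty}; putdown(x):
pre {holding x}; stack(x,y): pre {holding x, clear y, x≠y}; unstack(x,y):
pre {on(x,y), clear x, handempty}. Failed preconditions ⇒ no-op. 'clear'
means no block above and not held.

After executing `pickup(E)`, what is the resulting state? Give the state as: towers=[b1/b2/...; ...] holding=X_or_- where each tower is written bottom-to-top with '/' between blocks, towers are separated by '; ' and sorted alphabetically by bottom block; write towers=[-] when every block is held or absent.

before: towers=[D/C/G/A; E; F/B; H] holding=-
pre[pickup(E)]: clear(E) yes, ontable(E) yes, handempty yes
all met → apply pickup(E)
after:  towers=[D/C/G/A; F/B; H] holding=E

towers=[D/C/G/A; F/B; H] holding=E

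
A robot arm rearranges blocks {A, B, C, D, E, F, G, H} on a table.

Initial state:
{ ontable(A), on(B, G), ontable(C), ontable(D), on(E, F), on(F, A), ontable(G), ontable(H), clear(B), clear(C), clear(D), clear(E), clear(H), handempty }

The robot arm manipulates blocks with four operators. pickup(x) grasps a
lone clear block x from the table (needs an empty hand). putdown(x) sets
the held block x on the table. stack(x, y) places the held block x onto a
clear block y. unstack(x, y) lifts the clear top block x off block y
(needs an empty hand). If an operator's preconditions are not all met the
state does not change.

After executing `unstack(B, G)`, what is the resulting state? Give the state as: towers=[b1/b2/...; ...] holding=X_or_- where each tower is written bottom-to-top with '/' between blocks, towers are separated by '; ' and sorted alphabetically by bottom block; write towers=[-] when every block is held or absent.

before: towers=[A/F/E; C; D; G/B; H] holding=-
pre[unstack(B, G)]: on(B,G) ok, clear(B) ok, handempty ok
all met → apply unstack(B, G)
after:  towers=[A/F/E; C; D; G; H] holding=B

towers=[A/F/E; C; D; G; H] holding=B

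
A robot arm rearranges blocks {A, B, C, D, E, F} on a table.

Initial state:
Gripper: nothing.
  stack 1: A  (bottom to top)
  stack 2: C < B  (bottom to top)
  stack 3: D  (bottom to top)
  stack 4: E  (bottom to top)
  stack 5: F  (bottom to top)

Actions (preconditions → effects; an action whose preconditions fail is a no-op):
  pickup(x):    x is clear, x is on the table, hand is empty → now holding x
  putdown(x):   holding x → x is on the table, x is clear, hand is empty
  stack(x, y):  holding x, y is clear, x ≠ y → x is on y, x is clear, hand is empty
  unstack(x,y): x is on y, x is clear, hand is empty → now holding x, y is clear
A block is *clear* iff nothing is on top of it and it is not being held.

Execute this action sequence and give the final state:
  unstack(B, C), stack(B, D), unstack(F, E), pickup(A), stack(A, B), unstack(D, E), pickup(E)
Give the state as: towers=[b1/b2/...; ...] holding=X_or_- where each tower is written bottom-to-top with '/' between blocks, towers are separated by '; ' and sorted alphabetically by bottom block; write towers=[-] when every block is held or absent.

towers=[C; D/B/A; F] holding=E

step 1 (unstack(B, C)): towers=[A; C; D; E; F] holding=B
step 2 (stack(B, D)): towers=[A; C; D/B; E; F] holding=-
step 3 (unstack(F, E)) [no-op]: towers=[A; C; D/B; E; F] holding=-
step 4 (pickup(A)): towers=[C; D/B; E; F] holding=A
step 5 (stack(A, B)): towers=[C; D/B/A; E; F] holding=-
step 6 (unstack(D, E)) [no-op]: towers=[C; D/B/A; E; F] holding=-
step 7 (pickup(E)): towers=[C; D/B/A; F] holding=E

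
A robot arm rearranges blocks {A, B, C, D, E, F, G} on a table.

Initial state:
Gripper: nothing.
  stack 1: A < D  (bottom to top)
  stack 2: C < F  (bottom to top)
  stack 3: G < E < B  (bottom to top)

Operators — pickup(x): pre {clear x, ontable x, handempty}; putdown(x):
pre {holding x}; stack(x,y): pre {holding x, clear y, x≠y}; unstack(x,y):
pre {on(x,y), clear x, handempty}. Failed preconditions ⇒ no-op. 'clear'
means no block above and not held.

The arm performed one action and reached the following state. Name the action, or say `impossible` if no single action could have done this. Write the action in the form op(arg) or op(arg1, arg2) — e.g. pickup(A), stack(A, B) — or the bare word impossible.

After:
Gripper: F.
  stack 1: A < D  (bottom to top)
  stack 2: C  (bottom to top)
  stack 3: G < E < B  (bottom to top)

unstack(F, C)

target: towers=[A/D; C; G/E/B] holding=F
     unstack(B, E) → towers=[A/D; C/F; G/E] holding=B
     unstack(F, C) → towers=[A/D; C; G/E/B] holding=F  ← match
     unstack(D, A) → towers=[A; C/F; G/E/B] holding=D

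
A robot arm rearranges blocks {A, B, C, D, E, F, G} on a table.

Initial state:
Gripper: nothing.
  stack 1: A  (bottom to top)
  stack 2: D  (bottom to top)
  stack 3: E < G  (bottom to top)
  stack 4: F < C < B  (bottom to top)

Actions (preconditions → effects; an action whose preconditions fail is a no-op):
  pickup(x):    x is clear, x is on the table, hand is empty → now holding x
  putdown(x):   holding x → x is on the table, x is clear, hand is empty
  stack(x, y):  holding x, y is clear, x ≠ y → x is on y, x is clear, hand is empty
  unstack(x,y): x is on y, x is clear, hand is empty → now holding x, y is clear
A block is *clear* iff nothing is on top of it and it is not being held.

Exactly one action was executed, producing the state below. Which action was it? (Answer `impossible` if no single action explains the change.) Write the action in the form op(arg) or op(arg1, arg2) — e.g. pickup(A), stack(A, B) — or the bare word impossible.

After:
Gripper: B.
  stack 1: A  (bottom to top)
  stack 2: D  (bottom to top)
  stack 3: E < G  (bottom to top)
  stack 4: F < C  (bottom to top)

unstack(B, C)

target: towers=[A; D; E/G; F/C] holding=B
     unstack(B, C) → towers=[A; D; E/G; F/C] holding=B  ← match
     unstack(G, E) → towers=[A; D; E; F/C/B] holding=G
         pickup(D) → towers=[A; E/G; F/C/B] holding=D
         pickup(A) → towers=[D; E/G; F/C/B] holding=A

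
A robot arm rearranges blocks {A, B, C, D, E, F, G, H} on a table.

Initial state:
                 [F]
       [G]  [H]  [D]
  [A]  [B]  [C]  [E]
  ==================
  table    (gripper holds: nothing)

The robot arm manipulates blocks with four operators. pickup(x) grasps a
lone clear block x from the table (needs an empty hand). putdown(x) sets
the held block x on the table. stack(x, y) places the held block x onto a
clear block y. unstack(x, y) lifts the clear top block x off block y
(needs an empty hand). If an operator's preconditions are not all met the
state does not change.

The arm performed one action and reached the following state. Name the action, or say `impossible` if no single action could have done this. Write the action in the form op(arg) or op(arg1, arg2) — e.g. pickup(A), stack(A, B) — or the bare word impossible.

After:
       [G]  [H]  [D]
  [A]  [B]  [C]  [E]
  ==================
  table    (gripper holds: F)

unstack(F, D)

target: towers=[A; B/G; C/H; E/D] holding=F
     unstack(G, B) → towers=[A; B; C/H; E/D/F] holding=G
         pickup(A) → towers=[B/G; C/H; E/D/F] holding=A
     unstack(H, C) → towers=[A; B/G; C; E/D/F] holding=H
     unstack(F, D) → towers=[A; B/G; C/H; E/D] holding=F  ← match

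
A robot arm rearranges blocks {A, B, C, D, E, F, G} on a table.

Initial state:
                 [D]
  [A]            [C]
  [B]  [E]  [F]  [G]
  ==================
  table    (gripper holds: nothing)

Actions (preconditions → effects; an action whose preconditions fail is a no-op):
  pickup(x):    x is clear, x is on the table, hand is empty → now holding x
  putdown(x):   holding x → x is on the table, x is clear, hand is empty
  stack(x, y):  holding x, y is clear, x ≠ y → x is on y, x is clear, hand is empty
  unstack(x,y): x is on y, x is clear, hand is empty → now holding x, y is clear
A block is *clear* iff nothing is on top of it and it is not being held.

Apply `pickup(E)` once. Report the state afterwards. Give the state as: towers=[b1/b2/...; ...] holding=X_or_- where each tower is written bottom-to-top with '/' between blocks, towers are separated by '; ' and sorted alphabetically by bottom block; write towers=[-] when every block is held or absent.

towers=[B/A; F; G/C/D] holding=E

before: towers=[B/A; E; F; G/C/D] holding=-
pre[pickup(E)]: clear(E) ok, ontable(E) ok, handempty ok
all met → apply pickup(E)
after:  towers=[B/A; F; G/C/D] holding=E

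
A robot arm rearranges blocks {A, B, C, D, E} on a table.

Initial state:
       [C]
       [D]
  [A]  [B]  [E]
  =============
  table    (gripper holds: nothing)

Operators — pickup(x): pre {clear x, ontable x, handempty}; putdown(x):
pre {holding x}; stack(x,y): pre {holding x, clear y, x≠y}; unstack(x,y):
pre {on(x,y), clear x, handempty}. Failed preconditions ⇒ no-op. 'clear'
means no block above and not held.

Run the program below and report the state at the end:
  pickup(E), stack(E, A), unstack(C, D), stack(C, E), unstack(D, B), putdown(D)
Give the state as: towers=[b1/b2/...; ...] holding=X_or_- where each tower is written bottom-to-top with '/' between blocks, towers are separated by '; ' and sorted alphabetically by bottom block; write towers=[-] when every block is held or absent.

towers=[A/E/C; B; D] holding=-

step 1 (pickup(E)): towers=[A; B/D/C] holding=E
step 2 (stack(E, A)): towers=[A/E; B/D/C] holding=-
step 3 (unstack(C, D)): towers=[A/E; B/D] holding=C
step 4 (stack(C, E)): towers=[A/E/C; B/D] holding=-
step 5 (unstack(D, B)): towers=[A/E/C; B] holding=D
step 6 (putdown(D)): towers=[A/E/C; B; D] holding=-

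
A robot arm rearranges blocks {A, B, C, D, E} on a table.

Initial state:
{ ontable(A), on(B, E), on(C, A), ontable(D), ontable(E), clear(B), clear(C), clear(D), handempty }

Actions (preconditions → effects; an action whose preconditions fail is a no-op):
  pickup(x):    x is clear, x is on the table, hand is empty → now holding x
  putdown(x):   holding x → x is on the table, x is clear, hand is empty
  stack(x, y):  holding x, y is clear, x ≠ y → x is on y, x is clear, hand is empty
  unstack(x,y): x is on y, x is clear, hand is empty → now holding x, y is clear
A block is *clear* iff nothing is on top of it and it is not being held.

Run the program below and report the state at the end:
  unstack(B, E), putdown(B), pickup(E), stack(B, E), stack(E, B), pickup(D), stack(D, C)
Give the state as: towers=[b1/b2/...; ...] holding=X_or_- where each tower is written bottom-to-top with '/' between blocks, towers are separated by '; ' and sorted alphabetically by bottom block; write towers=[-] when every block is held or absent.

step 1 (unstack(B, E)): towers=[A/C; D; E] holding=B
step 2 (putdown(B)): towers=[A/C; B; D; E] holding=-
step 3 (pickup(E)): towers=[A/C; B; D] holding=E
step 4 (stack(B, E)) [no-op]: towers=[A/C; B; D] holding=E
step 5 (stack(E, B)): towers=[A/C; B/E; D] holding=-
step 6 (pickup(D)): towers=[A/C; B/E] holding=D
step 7 (stack(D, C)): towers=[A/C/D; B/E] holding=-

towers=[A/C/D; B/E] holding=-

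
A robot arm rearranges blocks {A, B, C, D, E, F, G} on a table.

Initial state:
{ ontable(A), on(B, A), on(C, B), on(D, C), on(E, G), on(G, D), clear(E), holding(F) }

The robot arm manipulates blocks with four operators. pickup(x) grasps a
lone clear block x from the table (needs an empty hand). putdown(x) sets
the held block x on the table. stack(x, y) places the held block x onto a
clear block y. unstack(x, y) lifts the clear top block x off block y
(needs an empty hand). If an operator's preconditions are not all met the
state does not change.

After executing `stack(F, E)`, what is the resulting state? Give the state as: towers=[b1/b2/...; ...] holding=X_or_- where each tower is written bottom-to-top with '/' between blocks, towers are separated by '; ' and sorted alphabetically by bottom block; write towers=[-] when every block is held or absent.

towers=[A/B/C/D/G/E/F] holding=-

before: towers=[A/B/C/D/G/E] holding=F
pre[stack(F, E)]: holding(F) yes, clear(E) yes, F≠E yes
all met → apply stack(F, E)
after:  towers=[A/B/C/D/G/E/F] holding=-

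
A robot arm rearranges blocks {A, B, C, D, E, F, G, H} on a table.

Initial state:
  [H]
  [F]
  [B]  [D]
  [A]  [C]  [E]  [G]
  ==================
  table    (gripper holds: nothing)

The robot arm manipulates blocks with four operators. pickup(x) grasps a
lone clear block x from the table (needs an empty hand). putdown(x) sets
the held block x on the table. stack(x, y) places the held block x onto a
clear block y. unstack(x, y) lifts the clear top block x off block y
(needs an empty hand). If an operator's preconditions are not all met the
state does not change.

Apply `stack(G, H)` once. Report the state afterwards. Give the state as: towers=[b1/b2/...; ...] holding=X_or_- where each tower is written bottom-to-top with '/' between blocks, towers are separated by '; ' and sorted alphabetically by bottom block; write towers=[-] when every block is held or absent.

towers=[A/B/F/H; C/D; E; G] holding=-

before: towers=[A/B/F/H; C/D; E; G] holding=-
pre[stack(G, H)]: holding(G) no, clear(H) yes, G≠H yes
holding(G) unmet → stack(G, H) is a no-op
after:  towers=[A/B/F/H; C/D; E; G] holding=-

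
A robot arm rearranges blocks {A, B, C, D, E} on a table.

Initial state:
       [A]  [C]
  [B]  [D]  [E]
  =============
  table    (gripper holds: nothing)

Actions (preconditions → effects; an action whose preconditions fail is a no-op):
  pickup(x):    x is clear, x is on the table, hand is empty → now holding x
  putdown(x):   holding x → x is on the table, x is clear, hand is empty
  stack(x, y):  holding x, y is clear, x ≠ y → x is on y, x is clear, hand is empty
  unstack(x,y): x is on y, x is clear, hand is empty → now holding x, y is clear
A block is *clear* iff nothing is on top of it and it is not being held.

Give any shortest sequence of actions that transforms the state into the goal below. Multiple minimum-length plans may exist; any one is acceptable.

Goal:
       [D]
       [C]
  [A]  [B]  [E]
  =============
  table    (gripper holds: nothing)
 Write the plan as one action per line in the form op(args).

step 1 (unstack(A, D)): towers=[B; D; E/C] holding=A
step 2 (putdown(A)): towers=[A; B; D; E/C] holding=-
step 3 (unstack(C, E)): towers=[A; B; D; E] holding=C
step 4 (stack(C, B)): towers=[A; B/C; D; E] holding=-
step 5 (pickup(D)): towers=[A; B/C; E] holding=D
step 6 (stack(D, C)): towers=[A; B/C/D; E] holding=-
goal check: towers=[A; B/C/D; E] holding=- — reached (length 6, optimal by BFS)

unstack(A, D)
putdown(A)
unstack(C, E)
stack(C, B)
pickup(D)
stack(D, C)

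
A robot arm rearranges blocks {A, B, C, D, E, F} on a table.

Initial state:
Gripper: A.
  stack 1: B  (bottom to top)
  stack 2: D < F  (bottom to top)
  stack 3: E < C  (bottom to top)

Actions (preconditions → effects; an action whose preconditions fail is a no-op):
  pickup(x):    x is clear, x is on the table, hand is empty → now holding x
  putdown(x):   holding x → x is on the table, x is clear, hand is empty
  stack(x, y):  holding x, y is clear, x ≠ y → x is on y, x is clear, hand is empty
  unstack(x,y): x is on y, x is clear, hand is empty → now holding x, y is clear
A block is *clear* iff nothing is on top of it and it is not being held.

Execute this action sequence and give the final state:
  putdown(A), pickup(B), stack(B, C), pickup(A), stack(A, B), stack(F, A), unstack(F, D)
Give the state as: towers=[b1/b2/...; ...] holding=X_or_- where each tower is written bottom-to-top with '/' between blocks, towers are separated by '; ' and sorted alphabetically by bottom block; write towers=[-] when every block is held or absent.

towers=[D; E/C/B/A] holding=F

step 1 (putdown(A)): towers=[A; B; D/F; E/C] holding=-
step 2 (pickup(B)): towers=[A; D/F; E/C] holding=B
step 3 (stack(B, C)): towers=[A; D/F; E/C/B] holding=-
step 4 (pickup(A)): towers=[D/F; E/C/B] holding=A
step 5 (stack(A, B)): towers=[D/F; E/C/B/A] holding=-
step 6 (stack(F, A)) [no-op]: towers=[D/F; E/C/B/A] holding=-
step 7 (unstack(F, D)): towers=[D; E/C/B/A] holding=F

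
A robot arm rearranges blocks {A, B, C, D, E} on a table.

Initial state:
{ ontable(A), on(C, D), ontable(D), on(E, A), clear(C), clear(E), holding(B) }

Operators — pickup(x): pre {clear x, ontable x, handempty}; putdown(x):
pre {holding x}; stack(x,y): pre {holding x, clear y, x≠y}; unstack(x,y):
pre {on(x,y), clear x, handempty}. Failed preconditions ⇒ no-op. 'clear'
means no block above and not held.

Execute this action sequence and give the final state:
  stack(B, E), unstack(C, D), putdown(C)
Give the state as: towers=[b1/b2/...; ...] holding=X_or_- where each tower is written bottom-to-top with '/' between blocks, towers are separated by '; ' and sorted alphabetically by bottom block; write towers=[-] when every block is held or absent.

towers=[A/E/B; C; D] holding=-

step 1 (stack(B, E)): towers=[A/E/B; D/C] holding=-
step 2 (unstack(C, D)): towers=[A/E/B; D] holding=C
step 3 (putdown(C)): towers=[A/E/B; C; D] holding=-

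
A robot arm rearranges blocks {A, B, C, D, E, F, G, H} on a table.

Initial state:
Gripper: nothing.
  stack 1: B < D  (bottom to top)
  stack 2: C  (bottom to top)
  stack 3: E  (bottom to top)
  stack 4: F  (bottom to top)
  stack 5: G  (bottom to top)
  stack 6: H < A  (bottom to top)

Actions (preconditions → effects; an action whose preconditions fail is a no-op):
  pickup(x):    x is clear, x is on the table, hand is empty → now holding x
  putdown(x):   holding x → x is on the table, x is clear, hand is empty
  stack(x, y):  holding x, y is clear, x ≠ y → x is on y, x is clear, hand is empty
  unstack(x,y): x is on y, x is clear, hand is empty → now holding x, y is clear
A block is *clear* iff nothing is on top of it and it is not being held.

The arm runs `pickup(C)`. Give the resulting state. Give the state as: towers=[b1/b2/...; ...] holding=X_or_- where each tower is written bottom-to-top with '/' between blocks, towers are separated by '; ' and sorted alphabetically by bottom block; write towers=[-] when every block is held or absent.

towers=[B/D; E; F; G; H/A] holding=C

before: towers=[B/D; C; E; F; G; H/A] holding=-
pre[pickup(C)]: clear(C) yes, ontable(C) yes, handempty yes
all met → apply pickup(C)
after:  towers=[B/D; E; F; G; H/A] holding=C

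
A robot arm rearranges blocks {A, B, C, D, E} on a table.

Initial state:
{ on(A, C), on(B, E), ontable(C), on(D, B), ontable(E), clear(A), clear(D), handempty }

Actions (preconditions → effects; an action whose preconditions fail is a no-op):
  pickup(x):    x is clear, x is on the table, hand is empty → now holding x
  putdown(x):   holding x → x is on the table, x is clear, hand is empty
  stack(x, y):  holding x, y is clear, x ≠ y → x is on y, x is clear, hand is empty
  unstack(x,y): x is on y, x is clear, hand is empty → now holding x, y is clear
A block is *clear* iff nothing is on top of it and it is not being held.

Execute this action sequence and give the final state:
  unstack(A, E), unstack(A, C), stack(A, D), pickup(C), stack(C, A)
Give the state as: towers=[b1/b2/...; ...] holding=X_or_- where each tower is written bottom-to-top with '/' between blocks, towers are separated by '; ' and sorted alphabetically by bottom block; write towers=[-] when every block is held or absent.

step 1 (unstack(A, E)) [no-op]: towers=[C/A; E/B/D] holding=-
step 2 (unstack(A, C)): towers=[C; E/B/D] holding=A
step 3 (stack(A, D)): towers=[C; E/B/D/A] holding=-
step 4 (pickup(C)): towers=[E/B/D/A] holding=C
step 5 (stack(C, A)): towers=[E/B/D/A/C] holding=-

towers=[E/B/D/A/C] holding=-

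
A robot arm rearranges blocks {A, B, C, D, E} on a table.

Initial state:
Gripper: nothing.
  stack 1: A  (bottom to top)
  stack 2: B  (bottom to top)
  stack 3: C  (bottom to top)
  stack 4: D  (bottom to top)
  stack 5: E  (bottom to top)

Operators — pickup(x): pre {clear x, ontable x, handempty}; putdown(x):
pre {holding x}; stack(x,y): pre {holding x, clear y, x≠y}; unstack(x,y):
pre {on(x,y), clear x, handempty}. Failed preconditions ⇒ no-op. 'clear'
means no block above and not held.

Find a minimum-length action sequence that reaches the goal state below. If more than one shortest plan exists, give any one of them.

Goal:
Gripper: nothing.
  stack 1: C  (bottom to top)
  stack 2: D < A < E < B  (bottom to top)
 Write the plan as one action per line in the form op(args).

pickup(A)
stack(A, D)
pickup(E)
stack(E, A)
pickup(B)
stack(B, E)

step 1 (pickup(A)): towers=[B; C; D; E] holding=A
step 2 (stack(A, D)): towers=[B; C; D/A; E] holding=-
step 3 (pickup(E)): towers=[B; C; D/A] holding=E
step 4 (stack(E, A)): towers=[B; C; D/A/E] holding=-
step 5 (pickup(B)): towers=[C; D/A/E] holding=B
step 6 (stack(B, E)): towers=[C; D/A/E/B] holding=-
goal check: towers=[C; D/A/E/B] holding=- — reached (length 6, optimal by BFS)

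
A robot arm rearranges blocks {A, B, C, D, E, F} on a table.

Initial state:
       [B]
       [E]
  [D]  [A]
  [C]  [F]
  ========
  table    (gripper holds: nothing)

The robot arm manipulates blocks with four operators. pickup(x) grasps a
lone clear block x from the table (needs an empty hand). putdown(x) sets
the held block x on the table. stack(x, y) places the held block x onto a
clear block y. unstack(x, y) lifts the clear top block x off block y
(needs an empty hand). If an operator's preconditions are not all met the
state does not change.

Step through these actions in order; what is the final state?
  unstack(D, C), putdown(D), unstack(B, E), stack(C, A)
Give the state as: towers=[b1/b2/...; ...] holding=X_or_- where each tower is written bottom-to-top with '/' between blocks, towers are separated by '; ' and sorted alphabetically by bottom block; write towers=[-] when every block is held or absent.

step 1 (unstack(D, C)): towers=[C; F/A/E/B] holding=D
step 2 (putdown(D)): towers=[C; D; F/A/E/B] holding=-
step 3 (unstack(B, E)): towers=[C; D; F/A/E] holding=B
step 4 (stack(C, A)) [no-op]: towers=[C; D; F/A/E] holding=B

towers=[C; D; F/A/E] holding=B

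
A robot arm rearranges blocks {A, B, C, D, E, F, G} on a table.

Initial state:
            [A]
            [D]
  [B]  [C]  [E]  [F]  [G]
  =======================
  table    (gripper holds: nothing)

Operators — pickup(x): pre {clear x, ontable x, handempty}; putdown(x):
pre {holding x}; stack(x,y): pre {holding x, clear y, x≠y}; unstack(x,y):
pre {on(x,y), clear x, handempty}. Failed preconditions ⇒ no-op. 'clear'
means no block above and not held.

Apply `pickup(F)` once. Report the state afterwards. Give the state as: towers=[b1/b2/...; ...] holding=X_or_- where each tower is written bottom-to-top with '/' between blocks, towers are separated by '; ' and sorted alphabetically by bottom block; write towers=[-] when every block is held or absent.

before: towers=[B; C; E/D/A; F; G] holding=-
pre[pickup(F)]: clear(F) ✓, ontable(F) ✓, handempty ✓
all met → apply pickup(F)
after:  towers=[B; C; E/D/A; G] holding=F

towers=[B; C; E/D/A; G] holding=F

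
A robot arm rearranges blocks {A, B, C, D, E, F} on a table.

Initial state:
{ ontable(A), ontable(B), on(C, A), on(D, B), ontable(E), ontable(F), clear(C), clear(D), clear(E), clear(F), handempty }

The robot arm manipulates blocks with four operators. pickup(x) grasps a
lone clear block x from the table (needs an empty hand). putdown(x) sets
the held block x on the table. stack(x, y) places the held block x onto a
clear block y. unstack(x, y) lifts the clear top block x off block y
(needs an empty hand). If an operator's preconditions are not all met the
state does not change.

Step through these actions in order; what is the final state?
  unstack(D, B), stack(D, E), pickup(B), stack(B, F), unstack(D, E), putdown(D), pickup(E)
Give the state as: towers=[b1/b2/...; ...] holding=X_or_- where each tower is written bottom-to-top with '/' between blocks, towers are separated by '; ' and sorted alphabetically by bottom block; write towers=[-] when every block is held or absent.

towers=[A/C; D; F/B] holding=E

step 1 (unstack(D, B)): towers=[A/C; B; E; F] holding=D
step 2 (stack(D, E)): towers=[A/C; B; E/D; F] holding=-
step 3 (pickup(B)): towers=[A/C; E/D; F] holding=B
step 4 (stack(B, F)): towers=[A/C; E/D; F/B] holding=-
step 5 (unstack(D, E)): towers=[A/C; E; F/B] holding=D
step 6 (putdown(D)): towers=[A/C; D; E; F/B] holding=-
step 7 (pickup(E)): towers=[A/C; D; F/B] holding=E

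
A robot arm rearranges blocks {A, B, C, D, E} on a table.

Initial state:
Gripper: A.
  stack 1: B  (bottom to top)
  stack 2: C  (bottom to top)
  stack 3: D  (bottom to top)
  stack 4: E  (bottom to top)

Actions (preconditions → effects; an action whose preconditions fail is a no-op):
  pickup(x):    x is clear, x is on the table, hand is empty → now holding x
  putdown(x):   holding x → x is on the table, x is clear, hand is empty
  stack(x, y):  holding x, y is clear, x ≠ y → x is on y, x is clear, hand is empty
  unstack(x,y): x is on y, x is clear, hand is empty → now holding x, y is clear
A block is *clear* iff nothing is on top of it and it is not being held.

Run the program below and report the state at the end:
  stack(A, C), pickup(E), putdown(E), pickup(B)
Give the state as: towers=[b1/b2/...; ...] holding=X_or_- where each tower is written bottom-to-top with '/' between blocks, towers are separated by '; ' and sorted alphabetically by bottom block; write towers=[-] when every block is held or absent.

step 1 (stack(A, C)): towers=[B; C/A; D; E] holding=-
step 2 (pickup(E)): towers=[B; C/A; D] holding=E
step 3 (putdown(E)): towers=[B; C/A; D; E] holding=-
step 4 (pickup(B)): towers=[C/A; D; E] holding=B

towers=[C/A; D; E] holding=B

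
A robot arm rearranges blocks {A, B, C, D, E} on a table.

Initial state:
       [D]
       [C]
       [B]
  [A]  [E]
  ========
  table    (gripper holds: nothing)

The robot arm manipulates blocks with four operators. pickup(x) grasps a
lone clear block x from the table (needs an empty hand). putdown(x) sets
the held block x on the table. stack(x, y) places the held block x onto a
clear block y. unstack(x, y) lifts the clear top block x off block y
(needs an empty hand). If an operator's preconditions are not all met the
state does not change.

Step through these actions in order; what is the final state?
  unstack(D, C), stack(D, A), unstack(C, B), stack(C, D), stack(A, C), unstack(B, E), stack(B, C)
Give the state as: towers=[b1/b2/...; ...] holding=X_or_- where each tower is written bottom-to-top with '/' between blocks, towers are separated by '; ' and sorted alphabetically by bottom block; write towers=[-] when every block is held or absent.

towers=[A/D/C/B; E] holding=-

step 1 (unstack(D, C)): towers=[A; E/B/C] holding=D
step 2 (stack(D, A)): towers=[A/D; E/B/C] holding=-
step 3 (unstack(C, B)): towers=[A/D; E/B] holding=C
step 4 (stack(C, D)): towers=[A/D/C; E/B] holding=-
step 5 (stack(A, C)) [no-op]: towers=[A/D/C; E/B] holding=-
step 6 (unstack(B, E)): towers=[A/D/C; E] holding=B
step 7 (stack(B, C)): towers=[A/D/C/B; E] holding=-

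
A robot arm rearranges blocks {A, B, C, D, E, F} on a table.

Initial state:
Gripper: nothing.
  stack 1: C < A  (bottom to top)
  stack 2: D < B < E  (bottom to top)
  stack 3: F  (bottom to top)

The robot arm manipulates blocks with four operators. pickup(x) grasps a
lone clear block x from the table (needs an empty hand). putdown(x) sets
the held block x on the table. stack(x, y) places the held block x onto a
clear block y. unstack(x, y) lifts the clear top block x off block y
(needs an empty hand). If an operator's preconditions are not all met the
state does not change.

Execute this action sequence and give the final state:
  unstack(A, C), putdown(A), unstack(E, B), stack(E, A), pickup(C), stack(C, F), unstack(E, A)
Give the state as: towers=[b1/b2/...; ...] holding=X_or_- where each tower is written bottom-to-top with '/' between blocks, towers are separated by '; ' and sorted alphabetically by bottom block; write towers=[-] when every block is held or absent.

towers=[A; D/B; F/C] holding=E

step 1 (unstack(A, C)): towers=[C; D/B/E; F] holding=A
step 2 (putdown(A)): towers=[A; C; D/B/E; F] holding=-
step 3 (unstack(E, B)): towers=[A; C; D/B; F] holding=E
step 4 (stack(E, A)): towers=[A/E; C; D/B; F] holding=-
step 5 (pickup(C)): towers=[A/E; D/B; F] holding=C
step 6 (stack(C, F)): towers=[A/E; D/B; F/C] holding=-
step 7 (unstack(E, A)): towers=[A; D/B; F/C] holding=E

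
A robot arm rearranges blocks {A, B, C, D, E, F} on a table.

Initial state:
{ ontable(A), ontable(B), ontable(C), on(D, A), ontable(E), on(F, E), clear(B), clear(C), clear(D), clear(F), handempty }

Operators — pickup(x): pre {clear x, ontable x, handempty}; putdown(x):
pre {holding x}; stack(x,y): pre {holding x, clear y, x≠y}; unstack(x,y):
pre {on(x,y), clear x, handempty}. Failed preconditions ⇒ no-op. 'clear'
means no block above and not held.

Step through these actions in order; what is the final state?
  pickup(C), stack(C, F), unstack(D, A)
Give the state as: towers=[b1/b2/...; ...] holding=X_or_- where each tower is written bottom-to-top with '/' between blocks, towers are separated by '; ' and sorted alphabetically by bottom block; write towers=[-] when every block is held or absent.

towers=[A; B; E/F/C] holding=D

step 1 (pickup(C)): towers=[A/D; B; E/F] holding=C
step 2 (stack(C, F)): towers=[A/D; B; E/F/C] holding=-
step 3 (unstack(D, A)): towers=[A; B; E/F/C] holding=D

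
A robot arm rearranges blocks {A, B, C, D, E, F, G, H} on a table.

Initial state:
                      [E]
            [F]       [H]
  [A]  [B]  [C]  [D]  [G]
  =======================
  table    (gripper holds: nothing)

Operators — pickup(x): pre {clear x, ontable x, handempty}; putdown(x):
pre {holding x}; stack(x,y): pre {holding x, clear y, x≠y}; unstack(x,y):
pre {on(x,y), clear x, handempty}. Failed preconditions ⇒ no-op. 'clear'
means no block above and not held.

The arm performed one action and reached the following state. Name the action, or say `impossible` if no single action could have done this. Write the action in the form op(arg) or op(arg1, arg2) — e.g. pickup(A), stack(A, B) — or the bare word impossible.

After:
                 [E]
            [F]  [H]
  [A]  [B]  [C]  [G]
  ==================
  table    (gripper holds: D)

target: towers=[A; B; C/F; G/H/E] holding=D
         pickup(A) → towers=[B; C/F; D; G/H/E] holding=A
     unstack(E, H) → towers=[A; B; C/F; D; G/H] holding=E
         pickup(B) → towers=[A; C/F; D; G/H/E] holding=B
     unstack(F, C) → towers=[A; B; C; D; G/H/E] holding=F
         pickup(D) → towers=[A; B; C/F; G/H/E] holding=D  ← match

pickup(D)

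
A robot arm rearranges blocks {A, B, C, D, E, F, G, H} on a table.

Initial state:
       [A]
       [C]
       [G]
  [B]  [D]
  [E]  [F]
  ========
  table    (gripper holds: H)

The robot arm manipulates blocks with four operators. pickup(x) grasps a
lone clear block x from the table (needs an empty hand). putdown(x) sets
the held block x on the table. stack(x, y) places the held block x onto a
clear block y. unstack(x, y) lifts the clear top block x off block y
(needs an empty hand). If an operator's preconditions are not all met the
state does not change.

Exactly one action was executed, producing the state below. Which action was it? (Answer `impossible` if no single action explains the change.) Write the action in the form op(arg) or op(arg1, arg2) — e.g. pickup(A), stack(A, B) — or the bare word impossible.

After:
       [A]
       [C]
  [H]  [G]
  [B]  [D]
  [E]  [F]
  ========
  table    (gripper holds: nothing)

target: towers=[E/B/H; F/D/G/C/A] holding=-
        putdown(H) → towers=[E/B; F/D/G/C/A; H] holding=-
       stack(H, A) → towers=[E/B; F/D/G/C/A/H] holding=-
       stack(H, B) → towers=[E/B/H; F/D/G/C/A] holding=-  ← match

stack(H, B)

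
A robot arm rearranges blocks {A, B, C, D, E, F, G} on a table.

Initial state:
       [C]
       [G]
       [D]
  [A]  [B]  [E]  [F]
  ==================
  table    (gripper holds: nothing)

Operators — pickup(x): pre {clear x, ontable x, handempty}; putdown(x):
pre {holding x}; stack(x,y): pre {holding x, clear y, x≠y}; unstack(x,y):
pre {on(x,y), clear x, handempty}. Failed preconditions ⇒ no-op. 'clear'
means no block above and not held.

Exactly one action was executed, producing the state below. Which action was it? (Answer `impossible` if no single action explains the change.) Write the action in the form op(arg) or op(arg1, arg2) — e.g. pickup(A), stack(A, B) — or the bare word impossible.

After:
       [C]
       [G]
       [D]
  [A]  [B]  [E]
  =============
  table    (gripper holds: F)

pickup(F)

target: towers=[A; B/D/G/C; E] holding=F
         pickup(F) → towers=[A; B/D/G/C; E] holding=F  ← match
         pickup(A) → towers=[B/D/G/C; E; F] holding=A
         pickup(E) → towers=[A; B/D/G/C; F] holding=E
     unstack(C, G) → towers=[A; B/D/G; E; F] holding=C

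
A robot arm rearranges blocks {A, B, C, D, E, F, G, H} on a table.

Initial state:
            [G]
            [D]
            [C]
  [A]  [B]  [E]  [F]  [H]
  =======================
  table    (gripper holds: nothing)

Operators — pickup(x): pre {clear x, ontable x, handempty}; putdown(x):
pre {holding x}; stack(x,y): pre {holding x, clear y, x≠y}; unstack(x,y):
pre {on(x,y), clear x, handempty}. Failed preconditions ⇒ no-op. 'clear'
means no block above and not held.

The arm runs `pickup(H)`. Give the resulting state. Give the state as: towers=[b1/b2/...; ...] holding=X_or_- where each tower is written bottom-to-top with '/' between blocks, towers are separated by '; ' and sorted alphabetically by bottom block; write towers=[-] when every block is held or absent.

before: towers=[A; B; E/C/D/G; F; H] holding=-
pre[pickup(H)]: clear(H) yes, ontable(H) yes, handempty yes
all met → apply pickup(H)
after:  towers=[A; B; E/C/D/G; F] holding=H

towers=[A; B; E/C/D/G; F] holding=H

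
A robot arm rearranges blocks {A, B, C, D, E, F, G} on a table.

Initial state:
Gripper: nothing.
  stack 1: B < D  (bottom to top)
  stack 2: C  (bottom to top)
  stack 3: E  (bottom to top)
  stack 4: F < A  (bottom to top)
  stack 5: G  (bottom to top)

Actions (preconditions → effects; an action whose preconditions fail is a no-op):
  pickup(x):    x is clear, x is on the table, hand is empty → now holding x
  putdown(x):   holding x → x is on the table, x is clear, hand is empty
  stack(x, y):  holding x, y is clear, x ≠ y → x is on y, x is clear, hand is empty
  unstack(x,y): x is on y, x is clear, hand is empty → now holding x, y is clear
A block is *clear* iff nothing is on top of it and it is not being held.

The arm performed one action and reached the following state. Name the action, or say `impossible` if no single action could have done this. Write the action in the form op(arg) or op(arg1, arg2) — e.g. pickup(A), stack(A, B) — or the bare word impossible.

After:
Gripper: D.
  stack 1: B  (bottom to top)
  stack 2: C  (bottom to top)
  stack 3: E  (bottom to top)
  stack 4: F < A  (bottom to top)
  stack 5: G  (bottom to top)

target: towers=[B; C; E; F/A; G] holding=D
         pickup(G) → towers=[B/D; C; E; F/A] holding=G
     unstack(D, B) → towers=[B; C; E; F/A; G] holding=D  ← match
     unstack(A, F) → towers=[B/D; C; E; F; G] holding=A
         pickup(E) → towers=[B/D; C; F/A; G] holding=E
         pickup(C) → towers=[B/D; E; F/A; G] holding=C

unstack(D, B)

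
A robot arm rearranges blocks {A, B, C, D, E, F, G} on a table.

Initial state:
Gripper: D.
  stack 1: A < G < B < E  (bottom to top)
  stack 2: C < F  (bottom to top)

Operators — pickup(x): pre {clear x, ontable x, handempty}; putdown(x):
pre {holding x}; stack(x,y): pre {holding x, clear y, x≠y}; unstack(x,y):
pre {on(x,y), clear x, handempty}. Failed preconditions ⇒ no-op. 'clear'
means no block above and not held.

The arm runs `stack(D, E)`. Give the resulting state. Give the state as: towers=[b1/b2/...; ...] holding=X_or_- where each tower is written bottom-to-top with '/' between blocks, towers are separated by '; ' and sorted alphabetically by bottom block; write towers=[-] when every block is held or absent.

before: towers=[A/G/B/E; C/F] holding=D
pre[stack(D, E)]: holding(D) yes, clear(E) yes, D≠E yes
all met → apply stack(D, E)
after:  towers=[A/G/B/E/D; C/F] holding=-

towers=[A/G/B/E/D; C/F] holding=-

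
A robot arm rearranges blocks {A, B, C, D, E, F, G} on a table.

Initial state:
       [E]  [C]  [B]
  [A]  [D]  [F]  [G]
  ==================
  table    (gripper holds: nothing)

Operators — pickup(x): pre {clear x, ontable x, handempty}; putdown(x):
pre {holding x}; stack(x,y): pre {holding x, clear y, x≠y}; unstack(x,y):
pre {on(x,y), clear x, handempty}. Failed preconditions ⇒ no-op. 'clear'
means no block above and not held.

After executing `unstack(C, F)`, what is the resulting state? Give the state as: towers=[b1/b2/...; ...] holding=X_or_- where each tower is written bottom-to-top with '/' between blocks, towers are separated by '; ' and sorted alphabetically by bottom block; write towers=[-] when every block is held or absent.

towers=[A; D/E; F; G/B] holding=C

before: towers=[A; D/E; F/C; G/B] holding=-
pre[unstack(C, F)]: on(C,F) ✓, clear(C) ✓, handempty ✓
all met → apply unstack(C, F)
after:  towers=[A; D/E; F; G/B] holding=C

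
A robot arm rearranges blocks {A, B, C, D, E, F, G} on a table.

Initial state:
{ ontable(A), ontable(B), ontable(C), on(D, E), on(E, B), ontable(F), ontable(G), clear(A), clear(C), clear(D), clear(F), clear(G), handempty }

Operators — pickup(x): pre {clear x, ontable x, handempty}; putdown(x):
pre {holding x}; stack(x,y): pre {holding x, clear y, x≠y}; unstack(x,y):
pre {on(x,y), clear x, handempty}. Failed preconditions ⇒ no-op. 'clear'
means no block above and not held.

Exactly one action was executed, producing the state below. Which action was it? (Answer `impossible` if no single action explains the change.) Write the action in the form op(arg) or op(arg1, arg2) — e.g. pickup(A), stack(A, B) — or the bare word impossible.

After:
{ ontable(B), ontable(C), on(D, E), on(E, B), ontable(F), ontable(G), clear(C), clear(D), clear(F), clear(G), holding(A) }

pickup(A)

target: towers=[B/E/D; C; F; G] holding=A
         pickup(F) → towers=[A; B/E/D; C; G] holding=F
         pickup(G) → towers=[A; B/E/D; C; F] holding=G
     unstack(D, E) → towers=[A; B/E; C; F; G] holding=D
         pickup(A) → towers=[B/E/D; C; F; G] holding=A  ← match
         pickup(C) → towers=[A; B/E/D; F; G] holding=C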